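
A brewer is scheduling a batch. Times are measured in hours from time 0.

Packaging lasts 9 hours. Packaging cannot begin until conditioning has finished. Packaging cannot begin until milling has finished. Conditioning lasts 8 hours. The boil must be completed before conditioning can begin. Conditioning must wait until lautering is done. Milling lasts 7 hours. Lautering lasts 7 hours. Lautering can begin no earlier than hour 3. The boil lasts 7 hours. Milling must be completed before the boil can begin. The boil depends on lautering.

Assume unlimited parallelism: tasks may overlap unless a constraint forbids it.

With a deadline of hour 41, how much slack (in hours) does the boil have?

Lautering cannot begin until its own release at hour 3. It runs from hour 3 to 3 + 7 = hour 10.
Milling can start immediately at hour 0; it finishes at hour 7.
The boil cannot start until milling (finishes hour 7); lautering (finishes hour 10). The controlling bound is hour 10, so the boil finishes at 10 + 7 = hour 17.

Working backward from the deadline:
Packaging has no dependents, so it just needs to finish by hour 41. Starting by 41 − 9 = hour 32 achieves that.
Conditioning must finish before packaging (must start by hour 32). With an 8-hour duration, conditioning must start by 32 − 8 = hour 24.
The boil feeds into conditioning (must start by hour 24); so the boil must finish by hour 24 and therefore start by hour 17.
So the boil can start as early as hour 10 and as late as hour 17, giving 17 − 10 = 7 hours of slack.

7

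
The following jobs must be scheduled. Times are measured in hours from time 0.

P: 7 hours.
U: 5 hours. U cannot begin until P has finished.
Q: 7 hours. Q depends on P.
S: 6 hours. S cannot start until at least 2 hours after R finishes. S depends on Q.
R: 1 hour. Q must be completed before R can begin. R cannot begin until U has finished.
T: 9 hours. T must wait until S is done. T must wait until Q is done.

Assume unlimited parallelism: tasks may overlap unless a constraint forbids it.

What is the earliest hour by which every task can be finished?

32

Nothing blocks P, so it runs from hour 0 to hour 7.
After P (finishes hour 7), U can start at hour 7 and finishes at hour 12.
Q cannot begin until P (finishes hour 7). It runs from hour 7 to 7 + 7 = hour 14.
R cannot start until Q (finishes hour 14); U (finishes hour 12). The controlling bound is hour 14, so R finishes at 14 + 1 = hour 15.
S has to wait for R (finishes hour 15, plus 2-hour gap → hour 17); Q (finishes hour 14). The latest of these is hour 17, so S runs hour 17 to 17 + 6 = hour 23.
T has to wait for S (finishes hour 23); Q (finishes hour 14). The latest of these is hour 23, so T runs hour 23 to 23 + 9 = hour 32.
All tasks are finished once the last one completes. Finish times: P at 7, Q at 14, R at 15, S at 23, T at 32, U at 12. The latest is hour 32.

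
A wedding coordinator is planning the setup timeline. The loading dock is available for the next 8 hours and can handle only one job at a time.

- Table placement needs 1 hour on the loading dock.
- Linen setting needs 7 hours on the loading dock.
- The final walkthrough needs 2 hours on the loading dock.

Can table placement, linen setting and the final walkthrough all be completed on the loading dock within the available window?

Running back to back, the jobs need 1 + 7 + 2 = 10 hours on the loading dock.
Since 10 > 8, they cannot all fit.

No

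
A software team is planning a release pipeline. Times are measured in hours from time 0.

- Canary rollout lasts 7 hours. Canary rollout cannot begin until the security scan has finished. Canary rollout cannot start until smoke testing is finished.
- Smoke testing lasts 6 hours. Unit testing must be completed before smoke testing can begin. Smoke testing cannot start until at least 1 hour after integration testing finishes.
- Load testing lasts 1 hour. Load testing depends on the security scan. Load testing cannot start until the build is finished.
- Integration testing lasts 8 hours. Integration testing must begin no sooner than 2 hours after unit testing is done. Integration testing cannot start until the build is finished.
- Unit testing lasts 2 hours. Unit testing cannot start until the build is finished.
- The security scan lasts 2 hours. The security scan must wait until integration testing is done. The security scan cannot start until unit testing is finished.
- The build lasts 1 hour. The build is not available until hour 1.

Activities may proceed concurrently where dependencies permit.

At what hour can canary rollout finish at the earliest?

28

The build waits on its own release at hour 1, so it starts at hour 1 and finishes at 1 + 1 = hour 2.
Unit testing waits on the build (finishes hour 2), so it starts at hour 2 and finishes at 2 + 2 = hour 4.
Integration testing needs all of unit testing (finishes hour 4, plus 2-hour gap → hour 6); the build (finishes hour 2). That puts its earliest start at hour 6; it finishes at 6 + 8 = hour 14.
Smoke testing needs all of unit testing (finishes hour 4); integration testing (finishes hour 14, plus 1-hour gap → hour 15). That puts its earliest start at hour 15; it finishes at 15 + 6 = hour 21.
The security scan has to wait for integration testing (finishes hour 14); unit testing (finishes hour 4). The latest of these is hour 14, so the security scan runs hour 14 to 14 + 2 = hour 16.
Canary rollout needs all of the security scan (finishes hour 16); smoke testing (finishes hour 21). That puts its earliest start at hour 21; it finishes at 21 + 7 = hour 28.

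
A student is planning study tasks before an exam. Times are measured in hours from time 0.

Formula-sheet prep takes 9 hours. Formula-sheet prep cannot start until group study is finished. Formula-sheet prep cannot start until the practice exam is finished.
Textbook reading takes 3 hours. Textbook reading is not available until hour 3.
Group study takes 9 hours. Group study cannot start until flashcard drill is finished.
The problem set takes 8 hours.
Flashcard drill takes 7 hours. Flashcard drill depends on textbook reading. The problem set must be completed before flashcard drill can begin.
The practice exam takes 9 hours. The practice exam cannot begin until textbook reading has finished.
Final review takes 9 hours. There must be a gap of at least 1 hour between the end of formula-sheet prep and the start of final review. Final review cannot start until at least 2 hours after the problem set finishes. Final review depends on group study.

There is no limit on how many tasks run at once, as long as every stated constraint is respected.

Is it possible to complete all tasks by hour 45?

Yes

Nothing blocks the problem set, so it runs from hour 0 to hour 8.
Textbook reading cannot begin until its own release at hour 3. It runs from hour 3 to 3 + 3 = hour 6.
After textbook reading (finishes hour 6), the practice exam can start at hour 6 and finishes at hour 15.
Flashcard drill cannot start until textbook reading (finishes hour 6); the problem set (finishes hour 8). The controlling bound is hour 8, so flashcard drill finishes at 8 + 7 = hour 15.
After flashcard drill (finishes hour 15), group study can start at hour 15 and finishes at hour 24.
Formula-sheet prep cannot start until group study (finishes hour 24); the practice exam (finishes hour 15). The controlling bound is hour 24, so formula-sheet prep finishes at 24 + 9 = hour 33.
For final review: formula-sheet prep (finishes hour 33, plus 1-hour gap → hour 34); the problem set (finishes hour 8, plus 2-hour gap → hour 10); group study (finishes hour 24). Taking the maximum gives a start of hour 34, and it finishes at 34 + 9 = hour 43.
Every task is finished by hour 43, which is no later than the deadline of 45, so the schedule is feasible.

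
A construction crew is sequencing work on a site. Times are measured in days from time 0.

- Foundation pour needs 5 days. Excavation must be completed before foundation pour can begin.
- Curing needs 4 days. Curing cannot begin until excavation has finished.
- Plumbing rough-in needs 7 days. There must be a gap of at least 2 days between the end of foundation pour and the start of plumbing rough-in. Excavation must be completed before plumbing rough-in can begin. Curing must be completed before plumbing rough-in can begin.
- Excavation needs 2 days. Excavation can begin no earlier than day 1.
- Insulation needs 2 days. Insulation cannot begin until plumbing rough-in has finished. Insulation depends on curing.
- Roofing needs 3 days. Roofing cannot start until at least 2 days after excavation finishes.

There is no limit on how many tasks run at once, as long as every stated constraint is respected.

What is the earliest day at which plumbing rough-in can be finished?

Excavation waits on its own release at day 1, so it starts at day 1 and finishes at 1 + 2 = day 3.
Curing cannot begin until excavation (finishes day 3). It runs from day 3 to 3 + 4 = day 7.
Foundation pour waits on excavation (finishes day 3), so it starts at day 3 and finishes at 3 + 5 = day 8.
Plumbing rough-in cannot start until foundation pour (finishes day 8, plus 2-day gap → day 10); excavation (finishes day 3); curing (finishes day 7). The controlling bound is day 10, so plumbing rough-in finishes at 10 + 7 = day 17.

17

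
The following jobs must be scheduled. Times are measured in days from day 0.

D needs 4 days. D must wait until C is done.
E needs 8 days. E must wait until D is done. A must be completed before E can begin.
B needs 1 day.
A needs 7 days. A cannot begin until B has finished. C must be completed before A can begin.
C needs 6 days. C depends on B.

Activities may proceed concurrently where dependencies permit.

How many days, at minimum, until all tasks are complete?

22

B has no prerequisites, so it starts at day 0 and finishes at day 1.
C cannot begin until B (finishes day 1). It runs from day 1 to 1 + 6 = day 7.
D waits on C (finishes day 7), so it starts at day 7 and finishes at 7 + 4 = day 11.
A needs all of B (finishes day 1); C (finishes day 7). That puts its earliest start at day 7; it finishes at 7 + 7 = day 14.
E has to wait for D (finishes day 11); A (finishes day 14). The latest of these is day 14, so E runs day 14 to 14 + 8 = day 22.
All tasks are finished once the last one completes. Finish times: A at 14, B at 1, C at 7, D at 11, E at 22. The latest is day 22.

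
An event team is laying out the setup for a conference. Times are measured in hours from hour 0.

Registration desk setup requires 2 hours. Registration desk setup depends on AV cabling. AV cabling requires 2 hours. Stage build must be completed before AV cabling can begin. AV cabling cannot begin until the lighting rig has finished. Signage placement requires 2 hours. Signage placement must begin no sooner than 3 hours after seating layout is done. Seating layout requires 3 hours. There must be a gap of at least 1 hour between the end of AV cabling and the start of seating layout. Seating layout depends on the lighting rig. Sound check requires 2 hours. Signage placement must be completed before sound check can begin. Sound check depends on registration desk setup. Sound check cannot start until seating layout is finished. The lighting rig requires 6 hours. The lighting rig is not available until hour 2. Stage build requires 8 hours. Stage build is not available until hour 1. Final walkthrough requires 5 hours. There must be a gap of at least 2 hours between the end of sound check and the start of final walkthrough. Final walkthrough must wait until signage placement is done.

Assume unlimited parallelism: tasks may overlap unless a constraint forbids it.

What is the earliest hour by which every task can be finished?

After its own release at hour 2, the lighting rig can start at hour 2 and finishes at hour 8.
Stage build cannot begin until its own release at hour 1. It runs from hour 1 to 1 + 8 = hour 9.
AV cabling has to wait for stage build (finishes hour 9); the lighting rig (finishes hour 8). The latest of these is hour 9, so AV cabling runs hour 9 to 9 + 2 = hour 11.
Registration desk setup waits on AV cabling (finishes hour 11), so it starts at hour 11 and finishes at 11 + 2 = hour 13.
Seating layout has to wait for AV cabling (finishes hour 11, plus 1-hour gap → hour 12); the lighting rig (finishes hour 8). The latest of these is hour 12, so seating layout runs hour 12 to 12 + 3 = hour 15.
Signage placement waits on seating layout (finishes hour 15, plus 3-hour gap → hour 18), so it starts at hour 18 and finishes at 18 + 2 = hour 20.
For sound check: signage placement (finishes hour 20); registration desk setup (finishes hour 13); seating layout (finishes hour 15). Taking the maximum gives a start of hour 20, and it finishes at 20 + 2 = hour 22.
Final walkthrough has to wait for sound check (finishes hour 22, plus 2-hour gap → hour 24); signage placement (finishes hour 20). The latest of these is hour 24, so final walkthrough runs hour 24 to 24 + 5 = hour 29.
All tasks are finished once the last one completes. Finish times: Stage build at 9, The lighting rig at 8, AV cabling at 11, Seating layout at 15, Registration desk setup at 13, Signage placement at 20, Sound check at 22, Final walkthrough at 29. The latest is hour 29.

29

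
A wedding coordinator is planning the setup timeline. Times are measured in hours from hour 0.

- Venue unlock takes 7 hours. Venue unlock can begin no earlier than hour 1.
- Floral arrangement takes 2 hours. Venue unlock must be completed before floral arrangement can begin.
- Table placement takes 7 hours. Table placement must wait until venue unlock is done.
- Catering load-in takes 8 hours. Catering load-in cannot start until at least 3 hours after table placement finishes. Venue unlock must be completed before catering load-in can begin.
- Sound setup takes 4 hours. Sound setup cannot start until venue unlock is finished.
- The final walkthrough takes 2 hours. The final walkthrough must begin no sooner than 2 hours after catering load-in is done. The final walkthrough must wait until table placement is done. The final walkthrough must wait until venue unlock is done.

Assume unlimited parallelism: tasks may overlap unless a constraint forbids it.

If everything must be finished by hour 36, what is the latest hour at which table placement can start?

14

The final walkthrough has no dependents, so it just needs to finish by hour 36. Starting by 36 − 2 = hour 34 achieves that.
Since the final walkthrough (must start by hour 34, minus 2-hour gap → hour 32) depends on it, catering load-in must finish by hour 32. Backing off its 8-hour duration gives a latest start of hour 24.
For table placement: catering load-in (must start by hour 24, minus 3-hour gap → hour 21); the final walkthrough (must start by hour 34). The most restrictive is hour 21; with a 7-hour duration, table placement must start by hour 14.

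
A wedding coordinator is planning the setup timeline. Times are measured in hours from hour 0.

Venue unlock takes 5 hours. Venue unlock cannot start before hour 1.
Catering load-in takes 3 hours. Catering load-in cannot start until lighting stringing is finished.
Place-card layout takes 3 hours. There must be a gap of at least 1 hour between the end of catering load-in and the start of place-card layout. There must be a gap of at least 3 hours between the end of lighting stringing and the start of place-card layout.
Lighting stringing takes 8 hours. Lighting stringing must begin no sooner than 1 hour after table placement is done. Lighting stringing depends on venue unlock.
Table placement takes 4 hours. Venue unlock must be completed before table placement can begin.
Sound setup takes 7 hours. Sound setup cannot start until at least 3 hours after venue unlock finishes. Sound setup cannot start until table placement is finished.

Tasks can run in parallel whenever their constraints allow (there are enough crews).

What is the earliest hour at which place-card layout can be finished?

26

After its own release at hour 1, venue unlock can start at hour 1 and finishes at hour 6.
Table placement waits on venue unlock (finishes hour 6), so it starts at hour 6 and finishes at 6 + 4 = hour 10.
For lighting stringing: table placement (finishes hour 10, plus 1-hour gap → hour 11); venue unlock (finishes hour 6). Taking the maximum gives a start of hour 11, and it finishes at 11 + 8 = hour 19.
After lighting stringing (finishes hour 19), catering load-in can start at hour 19 and finishes at hour 22.
For place-card layout: catering load-in (finishes hour 22, plus 1-hour gap → hour 23); lighting stringing (finishes hour 19, plus 3-hour gap → hour 22). Taking the maximum gives a start of hour 23, and it finishes at 23 + 3 = hour 26.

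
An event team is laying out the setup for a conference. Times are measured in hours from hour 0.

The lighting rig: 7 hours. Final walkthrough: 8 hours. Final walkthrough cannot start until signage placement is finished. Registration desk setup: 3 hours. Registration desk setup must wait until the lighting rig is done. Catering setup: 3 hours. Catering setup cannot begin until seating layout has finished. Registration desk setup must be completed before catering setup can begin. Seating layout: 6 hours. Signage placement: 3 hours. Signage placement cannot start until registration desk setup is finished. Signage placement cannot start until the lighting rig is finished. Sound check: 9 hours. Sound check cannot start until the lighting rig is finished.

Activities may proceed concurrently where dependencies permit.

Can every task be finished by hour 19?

Seating layout has no prerequisites, so it starts at hour 0 and finishes at hour 6.
The lighting rig has no prerequisites, so it starts at hour 0 and finishes at hour 7.
After the lighting rig (finishes hour 7), sound check can start at hour 7 and finishes at hour 16.
Registration desk setup cannot begin until the lighting rig (finishes hour 7). It runs from hour 7 to 7 + 3 = hour 10.
Catering setup has to wait for seating layout (finishes hour 6); registration desk setup (finishes hour 10). The latest of these is hour 10, so catering setup runs hour 10 to 10 + 3 = hour 13.
Signage placement cannot start until registration desk setup (finishes hour 10); the lighting rig (finishes hour 7). The controlling bound is hour 10, so signage placement finishes at 10 + 3 = hour 13.
Final walkthrough waits on signage placement (finishes hour 13), so it starts at hour 13 and finishes at 13 + 8 = hour 21.
The earliest everything can be done is hour 21, which is after the deadline of 19, so it is not possible.

No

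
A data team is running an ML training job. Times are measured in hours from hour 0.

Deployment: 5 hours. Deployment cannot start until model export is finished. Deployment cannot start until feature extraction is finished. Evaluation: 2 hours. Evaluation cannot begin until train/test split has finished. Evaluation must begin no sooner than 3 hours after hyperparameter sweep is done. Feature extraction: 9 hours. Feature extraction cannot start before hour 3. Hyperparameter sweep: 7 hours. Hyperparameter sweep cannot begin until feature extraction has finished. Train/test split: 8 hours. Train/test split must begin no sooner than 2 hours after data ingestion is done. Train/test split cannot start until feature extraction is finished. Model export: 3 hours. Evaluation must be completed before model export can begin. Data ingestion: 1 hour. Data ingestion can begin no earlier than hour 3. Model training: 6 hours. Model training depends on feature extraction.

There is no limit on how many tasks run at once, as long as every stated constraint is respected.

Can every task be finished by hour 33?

Yes

Feature extraction cannot begin until its own release at hour 3. It runs from hour 3 to 3 + 9 = hour 12.
After feature extraction (finishes hour 12), model training can start at hour 12 and finishes at hour 18.
Hyperparameter sweep waits on feature extraction (finishes hour 12), so it starts at hour 12 and finishes at 12 + 7 = hour 19.
Data ingestion cannot begin until its own release at hour 3. It runs from hour 3 to 3 + 1 = hour 4.
Train/test split has to wait for data ingestion (finishes hour 4, plus 2-hour gap → hour 6); feature extraction (finishes hour 12). The latest of these is hour 12, so train/test split runs hour 12 to 12 + 8 = hour 20.
Evaluation has to wait for train/test split (finishes hour 20); hyperparameter sweep (finishes hour 19, plus 3-hour gap → hour 22). The latest of these is hour 22, so evaluation runs hour 22 to 22 + 2 = hour 24.
Model export cannot begin until evaluation (finishes hour 24). It runs from hour 24 to 24 + 3 = hour 27.
Deployment cannot start until model export (finishes hour 27); feature extraction (finishes hour 12). The controlling bound is hour 27, so deployment finishes at 27 + 5 = hour 32.
Every task is finished by hour 32, which is no later than the deadline of 33, so the schedule is feasible.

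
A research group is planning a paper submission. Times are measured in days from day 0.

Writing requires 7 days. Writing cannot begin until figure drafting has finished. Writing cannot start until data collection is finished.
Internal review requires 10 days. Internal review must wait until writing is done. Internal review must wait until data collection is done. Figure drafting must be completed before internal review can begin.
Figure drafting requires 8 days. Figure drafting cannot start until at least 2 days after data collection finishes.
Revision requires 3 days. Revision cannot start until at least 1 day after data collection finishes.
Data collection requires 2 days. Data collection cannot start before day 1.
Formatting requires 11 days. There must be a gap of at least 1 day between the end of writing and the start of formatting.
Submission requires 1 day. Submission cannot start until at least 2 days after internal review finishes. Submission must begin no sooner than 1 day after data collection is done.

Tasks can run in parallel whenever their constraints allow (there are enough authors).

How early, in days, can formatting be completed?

After its own release at day 1, data collection can start at day 1 and finishes at day 3.
Figure drafting cannot begin until data collection (finishes day 3, plus 2-day gap → day 5). It runs from day 5 to 5 + 8 = day 13.
Writing cannot start until figure drafting (finishes day 13); data collection (finishes day 3). The controlling bound is day 13, so writing finishes at 13 + 7 = day 20.
After writing (finishes day 20, plus 1-day gap → day 21), formatting can start at day 21 and finishes at day 32.

32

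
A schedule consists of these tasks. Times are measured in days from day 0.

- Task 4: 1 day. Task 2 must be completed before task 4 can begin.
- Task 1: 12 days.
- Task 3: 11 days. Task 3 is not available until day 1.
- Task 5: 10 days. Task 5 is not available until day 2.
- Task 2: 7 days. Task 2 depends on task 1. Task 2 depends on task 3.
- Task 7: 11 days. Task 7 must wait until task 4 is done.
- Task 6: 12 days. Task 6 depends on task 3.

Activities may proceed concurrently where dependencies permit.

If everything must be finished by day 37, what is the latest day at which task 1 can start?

6

Task 7 must finish by day 37; it takes 11 days, so it must start by 37 − 11 = day 26.
Task 4 has to be done before task 7 (must start by day 26). That means finishing by day 26, i.e. starting by 26 − 1 = day 25.
Task 2 must finish before task 4 (must start by day 25). With a 7-day duration, task 2 must start by 25 − 7 = day 18.
Task 1 must finish before task 2 (must start by day 18). With a 12-day duration, task 1 must start by 18 − 12 = day 6.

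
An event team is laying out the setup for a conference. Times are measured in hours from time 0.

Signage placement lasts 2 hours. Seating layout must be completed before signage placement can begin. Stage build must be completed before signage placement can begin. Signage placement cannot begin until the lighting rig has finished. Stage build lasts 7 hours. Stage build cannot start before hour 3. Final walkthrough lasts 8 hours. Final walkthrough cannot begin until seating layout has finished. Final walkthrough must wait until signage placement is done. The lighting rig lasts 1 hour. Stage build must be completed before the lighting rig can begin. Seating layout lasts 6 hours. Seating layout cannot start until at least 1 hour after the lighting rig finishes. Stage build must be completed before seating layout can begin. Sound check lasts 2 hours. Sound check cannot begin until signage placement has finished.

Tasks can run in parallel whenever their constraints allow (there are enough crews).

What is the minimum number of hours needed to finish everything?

28

Stage build cannot begin until its own release at hour 3. It runs from hour 3 to 3 + 7 = hour 10.
After stage build (finishes hour 10), the lighting rig can start at hour 10 and finishes at hour 11.
For seating layout: the lighting rig (finishes hour 11, plus 1-hour gap → hour 12); stage build (finishes hour 10). Taking the maximum gives a start of hour 12, and it finishes at 12 + 6 = hour 18.
Signage placement needs all of seating layout (finishes hour 18); stage build (finishes hour 10); the lighting rig (finishes hour 11). That puts its earliest start at hour 18; it finishes at 18 + 2 = hour 20.
Final walkthrough cannot start until seating layout (finishes hour 18); signage placement (finishes hour 20). The controlling bound is hour 20, so final walkthrough finishes at 20 + 8 = hour 28.
Sound check waits on signage placement (finishes hour 20), so it starts at hour 20 and finishes at 20 + 2 = hour 22.
All tasks are finished once the last one completes. Finish times: Stage build at 10, The lighting rig at 11, Seating layout at 18, Signage placement at 20, Sound check at 22, Final walkthrough at 28. The latest is hour 28.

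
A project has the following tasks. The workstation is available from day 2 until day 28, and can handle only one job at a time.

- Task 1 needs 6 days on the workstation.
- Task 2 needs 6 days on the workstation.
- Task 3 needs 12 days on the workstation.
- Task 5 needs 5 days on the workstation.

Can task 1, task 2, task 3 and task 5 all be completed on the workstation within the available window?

The workstation window is 28 − 2 = 26 days.
Running back to back, the jobs need 6 + 6 + 12 + 5 = 29 days on the workstation.
Since 29 > 26, they cannot all fit.

No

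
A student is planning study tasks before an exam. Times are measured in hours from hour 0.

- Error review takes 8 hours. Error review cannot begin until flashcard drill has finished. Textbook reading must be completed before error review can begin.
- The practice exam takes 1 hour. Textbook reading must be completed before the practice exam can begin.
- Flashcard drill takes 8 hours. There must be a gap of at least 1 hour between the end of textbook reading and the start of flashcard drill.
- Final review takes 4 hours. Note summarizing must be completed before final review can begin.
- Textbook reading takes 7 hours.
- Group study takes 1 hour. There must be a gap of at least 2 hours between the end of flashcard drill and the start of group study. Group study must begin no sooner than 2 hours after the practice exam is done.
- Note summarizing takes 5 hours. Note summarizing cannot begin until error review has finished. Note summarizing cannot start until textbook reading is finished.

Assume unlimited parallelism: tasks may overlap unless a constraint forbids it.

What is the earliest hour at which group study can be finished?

Nothing blocks textbook reading, so it runs from hour 0 to hour 7.
The practice exam cannot begin until textbook reading (finishes hour 7). It runs from hour 7 to 7 + 1 = hour 8.
Flashcard drill waits on textbook reading (finishes hour 7, plus 1-hour gap → hour 8), so it starts at hour 8 and finishes at 8 + 8 = hour 16.
For group study: flashcard drill (finishes hour 16, plus 2-hour gap → hour 18); the practice exam (finishes hour 8, plus 2-hour gap → hour 10). Taking the maximum gives a start of hour 18, and it finishes at 18 + 1 = hour 19.

19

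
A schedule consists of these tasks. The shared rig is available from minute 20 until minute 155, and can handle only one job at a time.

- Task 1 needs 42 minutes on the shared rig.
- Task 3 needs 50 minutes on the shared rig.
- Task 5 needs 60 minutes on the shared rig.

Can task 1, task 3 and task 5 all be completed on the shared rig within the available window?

The shared rig window is 155 − 20 = 135 minutes.
Running back to back, the jobs need 42 + 50 + 60 = 152 minutes on the shared rig.
Since 152 > 135, they cannot all fit.

No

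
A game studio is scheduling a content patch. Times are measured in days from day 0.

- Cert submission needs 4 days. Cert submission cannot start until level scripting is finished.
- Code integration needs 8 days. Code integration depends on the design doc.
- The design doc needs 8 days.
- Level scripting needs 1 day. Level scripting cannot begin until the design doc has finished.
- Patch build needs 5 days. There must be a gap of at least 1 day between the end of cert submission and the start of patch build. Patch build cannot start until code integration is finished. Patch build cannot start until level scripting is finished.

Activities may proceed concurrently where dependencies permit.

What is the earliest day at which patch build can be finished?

The design doc can start immediately at day 0; it finishes at day 8.
Code integration cannot begin until the design doc (finishes day 8). It runs from day 8 to 8 + 8 = day 16.
Level scripting waits on the design doc (finishes day 8), so it starts at day 8 and finishes at 8 + 1 = day 9.
Cert submission waits on level scripting (finishes day 9), so it starts at day 9 and finishes at 9 + 4 = day 13.
Patch build has to wait for cert submission (finishes day 13, plus 1-day gap → day 14); code integration (finishes day 16); level scripting (finishes day 9). The latest of these is day 16, so patch build runs day 16 to 16 + 5 = day 21.

21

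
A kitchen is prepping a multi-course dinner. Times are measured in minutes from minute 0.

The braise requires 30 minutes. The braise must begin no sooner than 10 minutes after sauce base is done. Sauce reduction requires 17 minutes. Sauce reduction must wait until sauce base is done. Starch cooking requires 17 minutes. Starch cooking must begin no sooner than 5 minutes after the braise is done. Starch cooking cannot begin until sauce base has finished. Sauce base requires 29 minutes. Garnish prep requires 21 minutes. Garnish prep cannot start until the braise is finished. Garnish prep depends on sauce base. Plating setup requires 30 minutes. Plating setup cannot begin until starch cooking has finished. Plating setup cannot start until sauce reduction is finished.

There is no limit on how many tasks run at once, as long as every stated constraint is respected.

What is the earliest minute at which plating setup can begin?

91

Sauce base has no prerequisites, so it starts at minute 0 and finishes at minute 29.
After sauce base (finishes minute 29), sauce reduction can start at minute 29 and finishes at minute 46.
The braise waits on sauce base (finishes minute 29, plus 10-minute gap → minute 39), so it starts at minute 39 and finishes at 39 + 30 = minute 69.
Starch cooking needs all of the braise (finishes minute 69, plus 5-minute gap → minute 74); sauce base (finishes minute 29). That puts its earliest start at minute 74; it finishes at 74 + 17 = minute 91.
Plating setup waits on starch cooking (finishes minute 91); sauce reduction (finishes minute 46). The latest of these is minute 91, which is the earliest plating setup can start.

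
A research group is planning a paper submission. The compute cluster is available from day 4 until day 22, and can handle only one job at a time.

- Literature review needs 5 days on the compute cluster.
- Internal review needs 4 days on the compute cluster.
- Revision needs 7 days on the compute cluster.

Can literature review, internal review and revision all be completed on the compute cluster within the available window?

Yes

The compute cluster window is 22 − 4 = 18 days.
Running back to back, the jobs need 5 + 4 + 7 = 16 days on the compute cluster.
Since 16 ≤ 18, they fit within the window.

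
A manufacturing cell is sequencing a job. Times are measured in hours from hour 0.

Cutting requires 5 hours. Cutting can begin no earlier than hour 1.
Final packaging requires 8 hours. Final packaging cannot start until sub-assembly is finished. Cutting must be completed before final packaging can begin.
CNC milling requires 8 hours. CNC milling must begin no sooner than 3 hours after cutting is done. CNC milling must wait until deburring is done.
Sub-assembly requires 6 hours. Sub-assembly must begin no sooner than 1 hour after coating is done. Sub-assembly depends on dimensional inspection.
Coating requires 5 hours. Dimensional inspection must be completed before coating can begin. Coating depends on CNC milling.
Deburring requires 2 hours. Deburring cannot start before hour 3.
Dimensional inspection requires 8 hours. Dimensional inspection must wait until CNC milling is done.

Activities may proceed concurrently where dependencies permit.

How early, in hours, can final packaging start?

Deburring cannot begin until its own release at hour 3. It runs from hour 3 to 3 + 2 = hour 5.
After its own release at hour 1, cutting can start at hour 1 and finishes at hour 6.
CNC milling cannot start until cutting (finishes hour 6, plus 3-hour gap → hour 9); deburring (finishes hour 5). The controlling bound is hour 9, so CNC milling finishes at 9 + 8 = hour 17.
After CNC milling (finishes hour 17), dimensional inspection can start at hour 17 and finishes at hour 25.
For coating: dimensional inspection (finishes hour 25); CNC milling (finishes hour 17). Taking the maximum gives a start of hour 25, and it finishes at 25 + 5 = hour 30.
For sub-assembly: coating (finishes hour 30, plus 1-hour gap → hour 31); dimensional inspection (finishes hour 25). Taking the maximum gives a start of hour 31, and it finishes at 31 + 6 = hour 37.
Final packaging waits on sub-assembly (finishes hour 37); cutting (finishes hour 6). The latest of these is hour 37, which is the earliest final packaging can start.

37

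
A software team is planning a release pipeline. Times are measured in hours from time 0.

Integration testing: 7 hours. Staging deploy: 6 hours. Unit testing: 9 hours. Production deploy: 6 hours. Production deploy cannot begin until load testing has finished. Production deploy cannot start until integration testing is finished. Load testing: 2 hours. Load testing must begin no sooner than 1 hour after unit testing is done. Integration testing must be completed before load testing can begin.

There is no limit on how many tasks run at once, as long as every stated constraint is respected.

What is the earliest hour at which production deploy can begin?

12

Integration testing can start immediately at hour 0; it finishes at hour 7.
Unit testing can start immediately at hour 0; it finishes at hour 9.
Load testing cannot start until unit testing (finishes hour 9, plus 1-hour gap → hour 10); integration testing (finishes hour 7). The controlling bound is hour 10, so load testing finishes at 10 + 2 = hour 12.
Production deploy waits on load testing (finishes hour 12); integration testing (finishes hour 7). The latest of these is hour 12, which is the earliest production deploy can start.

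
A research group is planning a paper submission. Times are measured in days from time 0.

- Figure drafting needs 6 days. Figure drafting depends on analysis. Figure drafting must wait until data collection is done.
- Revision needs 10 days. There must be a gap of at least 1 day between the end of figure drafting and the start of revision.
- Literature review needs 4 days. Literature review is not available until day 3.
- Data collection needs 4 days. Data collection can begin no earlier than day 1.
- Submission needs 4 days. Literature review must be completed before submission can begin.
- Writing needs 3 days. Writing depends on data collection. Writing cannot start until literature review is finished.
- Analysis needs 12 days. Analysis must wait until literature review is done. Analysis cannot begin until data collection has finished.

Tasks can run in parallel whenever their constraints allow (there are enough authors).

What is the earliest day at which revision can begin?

26

After its own release at day 1, data collection can start at day 1 and finishes at day 5.
Literature review waits on its own release at day 3, so it starts at day 3 and finishes at 3 + 4 = day 7.
Analysis has to wait for literature review (finishes day 7); data collection (finishes day 5). The latest of these is day 7, so analysis runs day 7 to 7 + 12 = day 19.
For figure drafting: analysis (finishes day 19); data collection (finishes day 5). Taking the maximum gives a start of day 19, and it finishes at 19 + 6 = day 25.
Revision waits on figure drafting (finishes day 25, plus 1-day gap → day 26), so the earliest it can start is day 26.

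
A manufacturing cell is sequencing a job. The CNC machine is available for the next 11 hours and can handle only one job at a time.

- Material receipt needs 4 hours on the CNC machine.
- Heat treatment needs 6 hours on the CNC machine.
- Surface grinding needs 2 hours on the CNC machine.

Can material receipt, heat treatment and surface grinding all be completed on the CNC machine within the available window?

No

Running back to back, the jobs need 4 + 6 + 2 = 12 hours on the CNC machine.
Since 12 > 11, they cannot all fit.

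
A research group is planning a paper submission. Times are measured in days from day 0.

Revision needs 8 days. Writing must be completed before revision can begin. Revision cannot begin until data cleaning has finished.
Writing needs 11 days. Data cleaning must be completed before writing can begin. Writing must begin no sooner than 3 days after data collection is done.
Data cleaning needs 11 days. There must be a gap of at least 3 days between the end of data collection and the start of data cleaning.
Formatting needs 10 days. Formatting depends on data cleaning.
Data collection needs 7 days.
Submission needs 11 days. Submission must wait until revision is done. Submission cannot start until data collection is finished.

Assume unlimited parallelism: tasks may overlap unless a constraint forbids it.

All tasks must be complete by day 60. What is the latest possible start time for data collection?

9

Submission has no dependents, so it just needs to finish by day 60. Starting by 60 − 11 = day 49 achieves that.
Revision must finish before submission (must start by day 49). With an 8-day duration, revision must start by 49 − 8 = day 41.
Writing feeds into revision (must start by day 41); so writing must finish by day 41 and therefore start by day 30.
Nothing follows formatting; the deadline of day 60 is its only limit. It must start by 60 − 10 = day 50.
For data cleaning: writing (must start by day 30); revision (must start by day 41); formatting (must start by day 50). The most restrictive is day 30; with an 11-day duration, data cleaning must start by day 19.
For data collection: data cleaning (must start by day 19, minus 3-day gap → day 16); writing (must start by day 30, minus 3-day gap → day 27); submission (must start by day 49). The most restrictive is day 16; with a 7-day duration, data collection must start by day 9.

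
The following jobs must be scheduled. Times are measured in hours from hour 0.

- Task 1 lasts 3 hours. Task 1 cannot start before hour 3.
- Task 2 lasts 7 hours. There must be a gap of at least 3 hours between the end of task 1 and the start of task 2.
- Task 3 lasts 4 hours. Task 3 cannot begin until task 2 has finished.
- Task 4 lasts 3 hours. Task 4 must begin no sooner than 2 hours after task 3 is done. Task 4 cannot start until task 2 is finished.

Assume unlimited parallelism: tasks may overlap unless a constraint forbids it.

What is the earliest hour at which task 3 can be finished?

Task 1 cannot begin until its own release at hour 3. It runs from hour 3 to 3 + 3 = hour 6.
Task 2 cannot begin until task 1 (finishes hour 6, plus 3-hour gap → hour 9). It runs from hour 9 to 9 + 7 = hour 16.
Task 3 cannot begin until task 2 (finishes hour 16). It runs from hour 16 to 16 + 4 = hour 20.

20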